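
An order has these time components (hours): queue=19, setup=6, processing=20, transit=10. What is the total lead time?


Lead time = queue + setup + processing + transit
= 19 + 6 + 20 + 10
= 55 hours


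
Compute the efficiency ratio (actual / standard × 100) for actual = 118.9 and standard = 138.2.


Efficiency = (actual / standard) × 100
= (118.9 / 138.2) × 100
= 86.0%


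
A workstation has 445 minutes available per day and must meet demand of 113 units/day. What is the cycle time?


Cycle time = available time / demand
= 445 / 113
= 3.94 min/unit


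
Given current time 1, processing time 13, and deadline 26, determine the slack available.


Slack = due - current_time - processing
= 26 - 1 - 13
= 12


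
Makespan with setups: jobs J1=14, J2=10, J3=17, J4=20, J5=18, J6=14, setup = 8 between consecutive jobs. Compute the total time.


Makespan = Σ processing + (n-1) × setup
= (14 + 10 + 17 + 20 + 18 + 14) + (6-1)×8
= 93 + 40
= 133 time units


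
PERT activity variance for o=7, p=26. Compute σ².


σ² = ((p - o) / 6)² = (p - o)² / 36
= (26 - 7)² / 36
= 19² / 36
= 361 / 36
= 10.0278


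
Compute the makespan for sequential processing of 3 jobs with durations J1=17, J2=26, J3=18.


Sequential makespan: sum all processing times
= 17 + 26 + 18
= 61 time units


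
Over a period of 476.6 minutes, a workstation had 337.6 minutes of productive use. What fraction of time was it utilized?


Utilization = busy / total × 100
= 337.6 / 476.6 × 100
= 70.8%


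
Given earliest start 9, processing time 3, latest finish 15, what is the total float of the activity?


EF = ES + duration = 9 + 3 = 12
LS = LF - duration = 15 - 3 = 12
Total Float = LF - EF = 15 - 12
(or LS - ES = 12 - 9)
= 3


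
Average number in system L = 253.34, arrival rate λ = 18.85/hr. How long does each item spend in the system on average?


Little's law: L = λW → W = L / λ
= 253.34 / 18.85
= 13.44 hours


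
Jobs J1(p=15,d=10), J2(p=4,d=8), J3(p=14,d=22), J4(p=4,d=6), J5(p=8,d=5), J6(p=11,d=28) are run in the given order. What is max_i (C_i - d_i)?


Lateness per job (L = C - d):
  J1: C=15, d=10, L=5
  J2: C=19, d=8, L=11
  J3: C=33, d=22, L=11
  J4: C=37, d=6, L=31
  J5: C=45, d=5, L=40
  J6: C=56, d=28, L=28
Lmax = max(5, 11, 11, 31, 40, 28)
= 40


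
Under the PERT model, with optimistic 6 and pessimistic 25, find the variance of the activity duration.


σ² = ((p - o) / 6)² = (p - o)² / 36
= (25 - 6)² / 36
= 19² / 36
= 361 / 36
= 10.0278


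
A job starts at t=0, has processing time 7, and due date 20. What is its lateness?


Completion = 0 + 7 = 7
Lateness = C - d = 7 - 20
= -13


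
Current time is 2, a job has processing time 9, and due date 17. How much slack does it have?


Slack = due - current_time - processing
= 17 - 2 - 9
= 6


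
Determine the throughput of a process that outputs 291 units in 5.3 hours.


Throughput = units / time
= 291 / 5.3
= 54.9 units/hour


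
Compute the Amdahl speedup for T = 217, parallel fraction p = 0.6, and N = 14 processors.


Amdahl's law: T_p = T × ((1-p) + p/N)
= 217 × ((1-0.6) + 0.6/14)
= 217 × (0.40 + 0.0429)
= 217 × 0.4429
= 96.10
Speedup = 217/96.10
= 2.26×


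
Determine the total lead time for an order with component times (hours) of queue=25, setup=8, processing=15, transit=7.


Lead time = queue + setup + processing + transit
= 25 + 8 + 15 + 7
= 55 hours


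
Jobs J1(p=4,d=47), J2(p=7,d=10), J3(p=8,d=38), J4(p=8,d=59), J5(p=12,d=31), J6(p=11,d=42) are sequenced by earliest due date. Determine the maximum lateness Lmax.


EDD order: J2 → J5 → J3 → J6 → J1 → J4
Completion and lateness:
  J2: C=7, d=10, L=7-10=-3
  J5: C=19, d=31, L=19-31=-12
  J3: C=27, d=38, L=27-38=-11
  J6: C=38, d=42, L=38-42=-4
  J1: C=42, d=47, L=42-47=-5
  J4: C=50, d=59, L=50-59=-9
Lmax = max(-3, -12, -11, -4, -5, -9)
= -3


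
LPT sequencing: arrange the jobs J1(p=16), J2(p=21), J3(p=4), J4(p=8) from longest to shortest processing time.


LPT: sort by longest processing time first
  J2: p=21
  J1: p=16
  J4: p=8
  J3: p=4
Order: J2 → J1 → J4 → J3


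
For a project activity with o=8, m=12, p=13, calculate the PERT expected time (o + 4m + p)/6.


te = (o + 4m + p) / 6
= (8 + 4×12 + 13) / 6
= (8 + 48 + 13) / 6
= 69 / 6
= 11.50


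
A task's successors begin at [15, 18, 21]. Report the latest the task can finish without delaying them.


LF = min of all successor start times
Successors start at: [15, 18, 21]
LF = min(15, 18, 21)
= 15


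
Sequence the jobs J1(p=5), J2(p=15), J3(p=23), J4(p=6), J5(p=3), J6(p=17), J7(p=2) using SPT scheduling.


SPT: sort by shortest processing time
  J7: p=2
  J5: p=3
  J1: p=5
  J4: p=6
  J2: p=15
  J6: p=17
  J3: p=23
Order: J7 → J5 → J1 → J4 → J2 → J6 → J3


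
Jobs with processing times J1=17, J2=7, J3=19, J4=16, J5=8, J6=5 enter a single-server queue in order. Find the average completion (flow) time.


Completion times:
  J1: completes at 17
  J2: completes at 24
  J3: completes at 43
  J4: completes at 59
  J5: completes at 67
  J6: completes at 72
Sum = 282
Average = 282/6
= 47.00


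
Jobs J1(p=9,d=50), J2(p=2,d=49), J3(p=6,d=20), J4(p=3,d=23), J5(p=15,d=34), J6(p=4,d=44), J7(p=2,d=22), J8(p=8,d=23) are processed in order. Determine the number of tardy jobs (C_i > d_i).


Completion vs due date:
  J1: C=9, d=50 → on time
  J2: C=11, d=49 → on time
  J3: C=17, d=20 → on time
  J4: C=20, d=23 → on time
  J5: C=35, d=34 → TARDY
  J6: C=39, d=44 → on time
  J7: C=41, d=22 → TARDY
  J8: C=49, d=23 → TARDY
Tardy jobs: J5, J7, J8
Count = 3


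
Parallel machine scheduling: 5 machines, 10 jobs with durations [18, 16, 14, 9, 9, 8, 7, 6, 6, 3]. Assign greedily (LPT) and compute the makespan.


Jobs (LPT sorted): [18, 16, 14, 9, 9, 8, 7, 6, 6, 3]
Machines: 5
  J=18 → Machine 1 (load: 0+18=18)
  J=16 → Machine 2 (load: 0+16=16)
  J=14 → Machine 3 (load: 0+14=14)
  J=9 → Machine 4 (load: 0+9=9)
  J=9 → Machine 5 (load: 0+9=9)
  J=8 → Machine 4 (load: 9+8=17)
  J=7 → Machine 5 (load: 9+7=16)
  J=6 → Machine 3 (load: 14+6=20)
  J=6 → Machine 2 (load: 16+6=22)
  J=3 → Machine 5 (load: 16+3=19)
Machine loads: [18, 22, 20, 17, 19]
Makespan = max = 22 time units


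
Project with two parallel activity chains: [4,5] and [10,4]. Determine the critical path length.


Path A: 4 + 5 = 9
Path B: 10 + 4 = 14
Critical path = longest = max(9, 14)
= 14 (Path B)


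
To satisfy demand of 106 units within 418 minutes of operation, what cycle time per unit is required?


Cycle time = available time / demand
= 418 / 106
= 3.94 min/unit


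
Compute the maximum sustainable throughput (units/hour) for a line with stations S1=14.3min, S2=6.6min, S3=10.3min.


Bottleneck = longest station time
Station times: [14.3, 6.6, 10.3]
Max = 14.3 min
Rate = 60 / 14.3
= 4.20 units/hour (bottleneck: 14.3min)


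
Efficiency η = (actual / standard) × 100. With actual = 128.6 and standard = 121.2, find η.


Efficiency = (actual / standard) × 100
= (128.6 / 121.2) × 100
= 106.1%


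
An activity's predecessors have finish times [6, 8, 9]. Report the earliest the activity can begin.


ES = max of all predecessor completion times
Predecessors: [6, 8, 9]
ES = max(6, 8, 9)
= 9


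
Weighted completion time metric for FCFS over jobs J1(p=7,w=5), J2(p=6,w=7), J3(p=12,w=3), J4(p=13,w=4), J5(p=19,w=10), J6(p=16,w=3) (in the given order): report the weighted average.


Completion times:
  J1: C=7, w×C=5×7=35
  J2: C=13, w×C=7×13=91
  J3: C=25, w×C=3×25=75
  J4: C=38, w×C=4×38=152
  J5: C=57, w×C=10×57=570
  J6: C=73, w×C=3×73=219
Sum w×C = 1142
Sum w = 32
Weighted avg = 1142/32
= 35.69


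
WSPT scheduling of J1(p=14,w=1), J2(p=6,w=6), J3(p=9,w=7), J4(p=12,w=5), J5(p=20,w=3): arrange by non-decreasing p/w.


WSPT (Smith's rule): sort by p/w ascending
  J2: p/w = 6/6 = 1.000
  J3: p/w = 9/7 = 1.286
  J4: p/w = 12/5 = 2.400
  J5: p/w = 20/3 = 6.667
  J1: p/w = 14/1 = 14.000
Order: J2 → J3 → J4 → J5 → J1


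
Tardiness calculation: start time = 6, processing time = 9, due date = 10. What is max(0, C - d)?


Completion = start + processing = 6 + 9 = 15
Tardiness = max(0, C - d) = max(0, 15 - 10)
= max(0, 5)
= 5


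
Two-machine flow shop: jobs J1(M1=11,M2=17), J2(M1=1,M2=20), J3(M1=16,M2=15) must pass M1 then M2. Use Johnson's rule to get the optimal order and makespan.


Johnson's rule:
Group 1 (M1≤M2, sort by M1): ['J2', 'J1']
Group 2 (M1>M2, sort desc M2): ['J3']
Sequence: J2 → J1 → J3
Makespan calculation:
  J2: M1 done=1, M2 done=21
  J1: M1 done=12, M2 done=38
  J3: M1 done=28, M2 done=53
= Sequence: J2 → J1 → J3, Makespan: 53


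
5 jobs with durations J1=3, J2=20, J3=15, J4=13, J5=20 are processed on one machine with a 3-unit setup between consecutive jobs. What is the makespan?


Makespan = Σ processing + (n-1) × setup
= (3 + 20 + 15 + 13 + 20) + (5-1)×3
= 71 + 12
= 83 time units


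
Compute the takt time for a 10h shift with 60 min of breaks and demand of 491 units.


Available = 10×60 - 60 = 540 min
Takt time = 540 / 491
= 1.10 min/unit


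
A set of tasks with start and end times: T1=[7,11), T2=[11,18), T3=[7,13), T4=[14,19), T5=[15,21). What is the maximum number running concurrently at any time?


Check each time point for overlaps:
  t=15: 3 tasks active (T2, T4, T5)
Max concurrent = 3


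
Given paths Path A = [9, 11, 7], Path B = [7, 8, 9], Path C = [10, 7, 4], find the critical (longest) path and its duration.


Path A: 9 + 11 + 7 = 27
Path B: 7 + 8 + 9 = 24
Path C: 10 + 7 + 4 = 21
Critical path = longest = max(27, 24, 21)
= 27 (Path A)


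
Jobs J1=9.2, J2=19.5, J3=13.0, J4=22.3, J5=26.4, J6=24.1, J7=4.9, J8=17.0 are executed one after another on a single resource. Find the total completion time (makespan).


Sequential makespan: sum all processing times
= 9.2 + 19.5 + 13.0 + 22.3 + 26.4 + 24.1 + 4.9 + 17.0
= 136.4 time units


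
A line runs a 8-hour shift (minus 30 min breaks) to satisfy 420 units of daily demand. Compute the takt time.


Available = 8×60 - 30 = 450 min
Takt time = 450 / 420
= 1.07 min/unit


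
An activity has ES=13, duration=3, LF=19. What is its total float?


EF = ES + duration = 13 + 3 = 16
LS = LF - duration = 19 - 3 = 16
Total Float = LF - EF = 19 - 16
(or LS - ES = 16 - 13)
= 3


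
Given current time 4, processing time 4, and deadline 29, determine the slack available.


Slack = due - current_time - processing
= 29 - 4 - 4
= 21


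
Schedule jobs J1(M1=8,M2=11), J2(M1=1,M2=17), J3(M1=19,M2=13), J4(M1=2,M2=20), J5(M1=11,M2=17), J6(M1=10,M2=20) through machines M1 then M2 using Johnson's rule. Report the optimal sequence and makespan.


Johnson's rule:
Group 1 (M1≤M2, sort by M1): ['J2', 'J4', 'J1', 'J6', 'J5']
Group 2 (M1>M2, sort desc M2): ['J3']
Sequence: J2 → J4 → J1 → J6 → J5 → J3
Makespan calculation:
  J2: M1 done=1, M2 done=18
  J4: M1 done=3, M2 done=38
  J1: M1 done=11, M2 done=49
  J6: M1 done=21, M2 done=69
  J5: M1 done=32, M2 done=86
  J3: M1 done=51, M2 done=99
= Sequence: J2 → J4 → J1 → J6 → J5 → J3, Makespan: 99


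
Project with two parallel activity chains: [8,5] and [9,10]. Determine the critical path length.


Path A: 8 + 5 = 13
Path B: 9 + 10 = 19
Critical path = longest = max(13, 19)
= 19 (Path B)


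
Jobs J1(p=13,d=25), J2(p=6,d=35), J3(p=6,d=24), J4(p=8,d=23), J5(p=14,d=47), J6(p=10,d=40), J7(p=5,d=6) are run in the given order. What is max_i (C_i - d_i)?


Lateness per job (L = C - d):
  J1: C=13, d=25, L=-12
  J2: C=19, d=35, L=-16
  J3: C=25, d=24, L=1
  J4: C=33, d=23, L=10
  J5: C=47, d=47, L=0
  J6: C=57, d=40, L=17
  J7: C=62, d=6, L=56
Lmax = max(-12, -16, 1, 10, 0, 17, 56)
= 56


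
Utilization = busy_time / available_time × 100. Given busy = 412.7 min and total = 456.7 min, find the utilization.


Utilization = busy / total × 100
= 412.7 / 456.7 × 100
= 90.4%


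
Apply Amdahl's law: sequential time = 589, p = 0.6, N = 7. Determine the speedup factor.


Amdahl's law: T_p = T × ((1-p) + p/N)
= 589 × ((1-0.6) + 0.6/7)
= 589 × (0.40 + 0.0857)
= 589 × 0.4857
= 286.09
Speedup = 589/286.09
= 2.06×


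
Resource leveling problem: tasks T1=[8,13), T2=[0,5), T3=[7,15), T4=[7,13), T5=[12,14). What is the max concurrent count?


Check each time point for overlaps:
  t=12: 4 tasks active (T1, T3, T4, T5)
Max concurrent = 4


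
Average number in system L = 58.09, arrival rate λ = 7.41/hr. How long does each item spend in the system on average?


Little's law: L = λW → W = L / λ
= 58.09 / 7.41
= 7.84 hours


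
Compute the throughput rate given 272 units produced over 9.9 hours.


Throughput = units / time
= 272 / 9.9
= 27.5 units/hour


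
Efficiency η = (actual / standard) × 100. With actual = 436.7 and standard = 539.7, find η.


Efficiency = (actual / standard) × 100
= (436.7 / 539.7) × 100
= 80.9%


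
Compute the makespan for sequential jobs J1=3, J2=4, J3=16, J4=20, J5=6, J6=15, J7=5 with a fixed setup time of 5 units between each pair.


Makespan = Σ processing + (n-1) × setup
= (3 + 4 + 16 + 20 + 6 + 15 + 5) + (7-1)×5
= 69 + 30
= 99 time units


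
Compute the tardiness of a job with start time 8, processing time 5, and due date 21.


Completion = start + processing = 8 + 5 = 13
Tardiness = max(0, C - d) = max(0, 13 - 21)
= max(0, -8)
= 0


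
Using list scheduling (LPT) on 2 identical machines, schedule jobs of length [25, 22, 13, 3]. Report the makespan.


Jobs (LPT sorted): [25, 22, 13, 3]
Machines: 2
  J=25 → Machine 1 (load: 0+25=25)
  J=22 → Machine 2 (load: 0+22=22)
  J=13 → Machine 2 (load: 22+13=35)
  J=3 → Machine 1 (load: 25+3=28)
Machine loads: [28, 35]
Makespan = max = 35 time units


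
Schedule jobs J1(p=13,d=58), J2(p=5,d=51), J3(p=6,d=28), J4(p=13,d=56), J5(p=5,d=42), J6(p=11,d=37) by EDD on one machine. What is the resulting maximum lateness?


EDD order: J3 → J6 → J5 → J2 → J4 → J1
Completion and lateness:
  J3: C=6, d=28, L=6-28=-22
  J6: C=17, d=37, L=17-37=-20
  J5: C=22, d=42, L=22-42=-20
  J2: C=27, d=51, L=27-51=-24
  J4: C=40, d=56, L=40-56=-16
  J1: C=53, d=58, L=53-58=-5
Lmax = max(-22, -20, -20, -24, -16, -5)
= -5


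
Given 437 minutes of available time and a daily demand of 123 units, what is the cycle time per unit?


Cycle time = available time / demand
= 437 / 123
= 3.55 min/unit


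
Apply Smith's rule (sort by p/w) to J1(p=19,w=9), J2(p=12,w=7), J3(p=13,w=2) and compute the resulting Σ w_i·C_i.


WSPT order (by p/w): J2 → J1 → J3
  J2: C=12, w·C=7×12=84
  J1: C=31, w·C=9×31=279
  J3: C=44, w·C=2×44=88
Σ w·C = 451
= 451


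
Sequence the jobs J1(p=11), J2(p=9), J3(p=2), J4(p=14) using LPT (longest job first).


LPT: sort by longest processing time first
  J4: p=14
  J1: p=11
  J2: p=9
  J3: p=2
Order: J4 → J1 → J2 → J3


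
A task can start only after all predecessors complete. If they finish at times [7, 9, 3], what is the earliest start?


ES = max of all predecessor completion times
Predecessors: [7, 9, 3]
ES = max(7, 9, 3)
= 9


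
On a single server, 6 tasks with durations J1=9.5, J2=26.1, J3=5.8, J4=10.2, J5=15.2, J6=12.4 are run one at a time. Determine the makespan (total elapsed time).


Sequential makespan: sum all processing times
= 9.5 + 26.1 + 5.8 + 10.2 + 15.2 + 12.4
= 79.2 time units


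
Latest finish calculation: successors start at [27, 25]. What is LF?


LF = min of all successor start times
Successors start at: [27, 25]
LF = min(27, 25)
= 25


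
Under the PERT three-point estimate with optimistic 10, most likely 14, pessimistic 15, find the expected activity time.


te = (o + 4m + p) / 6
= (10 + 4×14 + 15) / 6
= (10 + 56 + 15) / 6
= 81 / 6
= 13.50


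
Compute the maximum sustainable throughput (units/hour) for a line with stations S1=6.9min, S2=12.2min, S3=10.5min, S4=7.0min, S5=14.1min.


Bottleneck = longest station time
Station times: [6.9, 12.2, 10.5, 7.0, 14.1]
Max = 14.1 min
Rate = 60 / 14.1
= 4.26 units/hour (bottleneck: 14.1min)


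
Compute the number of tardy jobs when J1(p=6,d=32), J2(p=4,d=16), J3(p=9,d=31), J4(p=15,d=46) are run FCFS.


Completion vs due date:
  J1: C=6, d=32 → on time
  J2: C=10, d=16 → on time
  J3: C=19, d=31 → on time
  J4: C=34, d=46 → on time
Tardy jobs: none
Count = 0


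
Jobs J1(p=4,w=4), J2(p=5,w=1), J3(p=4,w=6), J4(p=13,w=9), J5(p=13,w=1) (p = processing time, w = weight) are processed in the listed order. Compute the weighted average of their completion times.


Completion times:
  J1: C=4, w×C=4×4=16
  J2: C=9, w×C=1×9=9
  J3: C=13, w×C=6×13=78
  J4: C=26, w×C=9×26=234
  J5: C=39, w×C=1×39=39
Sum w×C = 376
Sum w = 21
Weighted avg = 376/21
= 17.90


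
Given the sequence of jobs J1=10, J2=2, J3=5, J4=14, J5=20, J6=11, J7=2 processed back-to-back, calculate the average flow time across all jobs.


Completion times:
  J1: completes at 10
  J2: completes at 12
  J3: completes at 17
  J4: completes at 31
  J5: completes at 51
  J6: completes at 62
  J7: completes at 64
Sum = 247
Average = 247/7
= 35.29


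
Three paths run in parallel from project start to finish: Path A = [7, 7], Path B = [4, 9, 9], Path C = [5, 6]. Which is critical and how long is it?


Path A: 7 + 7 = 14
Path B: 4 + 9 + 9 = 22
Path C: 5 + 6 = 11
Critical path = longest = max(14, 22, 11)
= 22 (Path B)


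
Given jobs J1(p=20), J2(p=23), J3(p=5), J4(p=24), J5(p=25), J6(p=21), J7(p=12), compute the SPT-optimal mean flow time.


SPT order: J3 → J7 → J1 → J6 → J2 → J4 → J5
Completion times:
  J3: C=5
  J7: C=17
  J1: C=37
  J6: C=58
  J2: C=81
  J4: C=105
  J5: C=130
Sum = 433, n = 7
Mean flow = 433/7
= 61.86


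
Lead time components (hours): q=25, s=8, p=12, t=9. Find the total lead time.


Lead time = queue + setup + processing + transit
= 25 + 8 + 12 + 9
= 54 hours


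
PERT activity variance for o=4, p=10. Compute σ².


σ² = ((p - o) / 6)² = (p - o)² / 36
= (10 - 4)² / 36
= 6² / 36
= 36 / 36
= 1.0000


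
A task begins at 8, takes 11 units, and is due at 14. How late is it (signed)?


Completion = 8 + 11 = 19
Lateness = C - d = 19 - 14
= 5


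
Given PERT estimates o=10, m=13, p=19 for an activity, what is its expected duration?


te = (o + 4m + p) / 6
= (10 + 4×13 + 19) / 6
= (10 + 52 + 19) / 6
= 81 / 6
= 13.50


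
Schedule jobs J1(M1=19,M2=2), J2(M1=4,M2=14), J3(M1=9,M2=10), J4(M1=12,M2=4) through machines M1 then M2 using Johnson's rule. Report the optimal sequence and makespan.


Johnson's rule:
Group 1 (M1≤M2, sort by M1): ['J2', 'J3']
Group 2 (M1>M2, sort desc M2): ['J4', 'J1']
Sequence: J2 → J3 → J4 → J1
Makespan calculation:
  J2: M1 done=4, M2 done=18
  J3: M1 done=13, M2 done=28
  J4: M1 done=25, M2 done=32
  J1: M1 done=44, M2 done=46
= Sequence: J2 → J3 → J4 → J1, Makespan: 46


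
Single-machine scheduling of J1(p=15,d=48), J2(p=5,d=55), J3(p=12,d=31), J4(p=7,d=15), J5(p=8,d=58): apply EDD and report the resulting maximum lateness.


EDD order: J4 → J3 → J1 → J2 → J5
Completion and lateness:
  J4: C=7, d=15, L=7-15=-8
  J3: C=19, d=31, L=19-31=-12
  J1: C=34, d=48, L=34-48=-14
  J2: C=39, d=55, L=39-55=-16
  J5: C=47, d=58, L=47-58=-11
Lmax = max(-8, -12, -14, -16, -11)
= -8


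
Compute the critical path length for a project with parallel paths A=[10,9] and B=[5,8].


Path A: 10 + 9 = 19
Path B: 5 + 8 = 13
Critical path = longest = max(19, 13)
= 19 (Path A)


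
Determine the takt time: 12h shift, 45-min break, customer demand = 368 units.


Available = 12×60 - 45 = 675 min
Takt time = 675 / 368
= 1.83 min/unit


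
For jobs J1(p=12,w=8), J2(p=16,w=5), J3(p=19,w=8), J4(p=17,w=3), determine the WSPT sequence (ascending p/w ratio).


WSPT (Smith's rule): sort by p/w ascending
  J1: p/w = 12/8 = 1.500
  J3: p/w = 19/8 = 2.375
  J2: p/w = 16/5 = 3.200
  J4: p/w = 17/3 = 5.667
Order: J1 → J3 → J2 → J4


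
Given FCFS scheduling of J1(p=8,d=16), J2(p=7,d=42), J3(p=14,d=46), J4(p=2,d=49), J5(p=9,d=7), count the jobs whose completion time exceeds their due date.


Completion vs due date:
  J1: C=8, d=16 → on time
  J2: C=15, d=42 → on time
  J3: C=29, d=46 → on time
  J4: C=31, d=49 → on time
  J5: C=40, d=7 → TARDY
Tardy jobs: J5
Count = 1


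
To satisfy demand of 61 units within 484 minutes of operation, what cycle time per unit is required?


Cycle time = available time / demand
= 484 / 61
= 7.93 min/unit


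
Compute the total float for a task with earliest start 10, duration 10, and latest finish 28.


EF = ES + duration = 10 + 10 = 20
LS = LF - duration = 28 - 10 = 18
Total Float = LF - EF = 28 - 20
(or LS - ES = 18 - 10)
= 8


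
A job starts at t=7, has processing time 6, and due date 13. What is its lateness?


Completion = 7 + 6 = 13
Lateness = C - d = 13 - 13
= 0


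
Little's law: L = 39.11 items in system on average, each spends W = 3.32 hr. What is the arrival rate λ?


Little's law: L = λW → λ = L / W
= 39.11 / 3.32
= 11.78 per hour


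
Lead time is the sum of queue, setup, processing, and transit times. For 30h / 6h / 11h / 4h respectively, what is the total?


Lead time = queue + setup + processing + transit
= 30 + 6 + 11 + 4
= 51 hours


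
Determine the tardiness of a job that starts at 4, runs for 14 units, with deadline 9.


Completion = start + processing = 4 + 14 = 18
Tardiness = max(0, C - d) = max(0, 18 - 9)
= max(0, 9)
= 9


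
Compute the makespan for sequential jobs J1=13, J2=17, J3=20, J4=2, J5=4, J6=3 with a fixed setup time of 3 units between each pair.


Makespan = Σ processing + (n-1) × setup
= (13 + 17 + 20 + 2 + 4 + 3) + (6-1)×3
= 59 + 15
= 74 time units


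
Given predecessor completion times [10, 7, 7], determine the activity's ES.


ES = max of all predecessor completion times
Predecessors: [10, 7, 7]
ES = max(10, 7, 7)
= 10


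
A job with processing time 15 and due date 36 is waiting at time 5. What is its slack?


Slack = due - current_time - processing
= 36 - 5 - 15
= 16


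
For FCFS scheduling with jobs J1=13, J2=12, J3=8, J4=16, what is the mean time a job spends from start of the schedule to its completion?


Completion times:
  J1: completes at 13
  J2: completes at 25
  J3: completes at 33
  J4: completes at 49
Sum = 120
Average = 120/4
= 30.00


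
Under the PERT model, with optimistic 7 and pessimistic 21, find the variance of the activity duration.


σ² = ((p - o) / 6)² = (p - o)² / 36
= (21 - 7)² / 36
= 14² / 36
= 196 / 36
= 5.4444


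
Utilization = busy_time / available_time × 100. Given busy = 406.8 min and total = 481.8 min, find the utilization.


Utilization = busy / total × 100
= 406.8 / 481.8 × 100
= 84.4%


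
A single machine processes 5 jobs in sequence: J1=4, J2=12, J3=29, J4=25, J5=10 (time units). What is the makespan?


Sequential makespan: sum all processing times
= 4 + 12 + 29 + 25 + 10
= 80 time units


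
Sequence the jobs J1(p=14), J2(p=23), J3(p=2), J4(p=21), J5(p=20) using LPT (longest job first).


LPT: sort by longest processing time first
  J2: p=23
  J4: p=21
  J5: p=20
  J1: p=14
  J3: p=2
Order: J2 → J4 → J5 → J1 → J3


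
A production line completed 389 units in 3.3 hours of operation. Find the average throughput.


Throughput = units / time
= 389 / 3.3
= 117.9 units/hour


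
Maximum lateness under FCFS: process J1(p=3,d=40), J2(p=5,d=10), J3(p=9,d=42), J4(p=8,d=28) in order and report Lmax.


Lateness per job (L = C - d):
  J1: C=3, d=40, L=-37
  J2: C=8, d=10, L=-2
  J3: C=17, d=42, L=-25
  J4: C=25, d=28, L=-3
Lmax = max(-37, -2, -25, -3)
= -2


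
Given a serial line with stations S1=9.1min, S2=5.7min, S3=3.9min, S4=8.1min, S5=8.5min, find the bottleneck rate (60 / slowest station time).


Bottleneck = longest station time
Station times: [9.1, 5.7, 3.9, 8.1, 8.5]
Max = 9.1 min
Rate = 60 / 9.1
= 6.59 units/hour (bottleneck: 9.1min)


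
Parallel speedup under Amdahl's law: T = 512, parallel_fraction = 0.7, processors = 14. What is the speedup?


Amdahl's law: T_p = T × ((1-p) + p/N)
= 512 × ((1-0.7) + 0.7/14)
= 512 × (0.30 + 0.0500)
= 512 × 0.3500
= 179.20
Speedup = 512/179.20
= 2.86×


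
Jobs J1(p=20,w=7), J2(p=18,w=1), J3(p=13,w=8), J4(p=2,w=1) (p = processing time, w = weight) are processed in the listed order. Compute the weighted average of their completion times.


Completion times:
  J1: C=20, w×C=7×20=140
  J2: C=38, w×C=1×38=38
  J3: C=51, w×C=8×51=408
  J4: C=53, w×C=1×53=53
Sum w×C = 639
Sum w = 17
Weighted avg = 639/17
= 37.59


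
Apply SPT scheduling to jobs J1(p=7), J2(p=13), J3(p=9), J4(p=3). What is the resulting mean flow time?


SPT order: J4 → J1 → J3 → J2
Completion times:
  J4: C=3
  J1: C=10
  J3: C=19
  J2: C=32
Sum = 64, n = 4
Mean flow = 64/4
= 16.00


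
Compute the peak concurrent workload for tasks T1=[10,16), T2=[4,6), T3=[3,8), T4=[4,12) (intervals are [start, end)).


Check each time point for overlaps:
  t=4: 3 tasks active (T2, T3, T4)
Max concurrent = 3


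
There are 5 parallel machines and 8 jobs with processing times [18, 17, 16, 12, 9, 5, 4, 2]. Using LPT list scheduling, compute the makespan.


Jobs (LPT sorted): [18, 17, 16, 12, 9, 5, 4, 2]
Machines: 5
  J=18 → Machine 1 (load: 0+18=18)
  J=17 → Machine 2 (load: 0+17=17)
  J=16 → Machine 3 (load: 0+16=16)
  J=12 → Machine 4 (load: 0+12=12)
  J=9 → Machine 5 (load: 0+9=9)
  J=5 → Machine 5 (load: 9+5=14)
  J=4 → Machine 4 (load: 12+4=16)
  J=2 → Machine 5 (load: 14+2=16)
Machine loads: [18, 17, 16, 16, 16]
Makespan = max = 18 time units


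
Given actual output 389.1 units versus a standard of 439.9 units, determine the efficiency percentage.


Efficiency = (actual / standard) × 100
= (389.1 / 439.9) × 100
= 88.5%


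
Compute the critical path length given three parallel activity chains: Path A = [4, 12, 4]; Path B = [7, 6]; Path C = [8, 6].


Path A: 4 + 12 + 4 = 20
Path B: 7 + 6 = 13
Path C: 8 + 6 = 14
Critical path = longest = max(20, 13, 14)
= 20 (Path A)


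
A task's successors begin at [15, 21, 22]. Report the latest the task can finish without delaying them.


LF = min of all successor start times
Successors start at: [15, 21, 22]
LF = min(15, 21, 22)
= 15


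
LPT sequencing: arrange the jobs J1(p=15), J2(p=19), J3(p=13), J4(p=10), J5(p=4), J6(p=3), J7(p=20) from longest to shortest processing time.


LPT: sort by longest processing time first
  J7: p=20
  J2: p=19
  J1: p=15
  J3: p=13
  J4: p=10
  J5: p=4
  J6: p=3
Order: J7 → J2 → J1 → J3 → J4 → J5 → J6


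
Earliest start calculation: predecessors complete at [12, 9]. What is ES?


ES = max of all predecessor completion times
Predecessors: [12, 9]
ES = max(12, 9)
= 12


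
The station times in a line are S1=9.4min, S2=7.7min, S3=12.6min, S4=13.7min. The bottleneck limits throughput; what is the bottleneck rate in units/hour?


Bottleneck = longest station time
Station times: [9.4, 7.7, 12.6, 13.7]
Max = 13.7 min
Rate = 60 / 13.7
= 4.38 units/hour (bottleneck: 13.7min)


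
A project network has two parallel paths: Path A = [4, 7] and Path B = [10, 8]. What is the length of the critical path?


Path A: 4 + 7 = 11
Path B: 10 + 8 = 18
Critical path = longest = max(11, 18)
= 18 (Path B)


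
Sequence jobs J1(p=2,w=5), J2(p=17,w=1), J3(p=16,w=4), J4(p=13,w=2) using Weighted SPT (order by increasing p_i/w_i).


WSPT (Smith's rule): sort by p/w ascending
  J1: p/w = 2/5 = 0.400
  J3: p/w = 16/4 = 4.000
  J4: p/w = 13/2 = 6.500
  J2: p/w = 17/1 = 17.000
Order: J1 → J3 → J4 → J2


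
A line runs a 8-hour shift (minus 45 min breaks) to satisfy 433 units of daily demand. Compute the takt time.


Available = 8×60 - 45 = 435 min
Takt time = 435 / 433
= 1.00 min/unit


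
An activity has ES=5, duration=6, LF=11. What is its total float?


EF = ES + duration = 5 + 6 = 11
LS = LF - duration = 11 - 6 = 5
Total Float = LF - EF = 11 - 11
(or LS - ES = 5 - 5)
= 0


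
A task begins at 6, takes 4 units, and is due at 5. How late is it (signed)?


Completion = 6 + 4 = 10
Lateness = C - d = 10 - 5
= 5


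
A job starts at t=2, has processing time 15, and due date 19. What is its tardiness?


Completion = start + processing = 2 + 15 = 17
Tardiness = max(0, C - d) = max(0, 17 - 19)
= max(0, -2)
= 0


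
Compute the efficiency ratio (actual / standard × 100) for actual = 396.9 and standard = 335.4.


Efficiency = (actual / standard) × 100
= (396.9 / 335.4) × 100
= 118.3%


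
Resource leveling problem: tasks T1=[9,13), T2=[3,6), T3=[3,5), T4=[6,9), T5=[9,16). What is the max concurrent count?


Check each time point for overlaps:
  t=3: 2 tasks active (T2, T3)
Max concurrent = 2


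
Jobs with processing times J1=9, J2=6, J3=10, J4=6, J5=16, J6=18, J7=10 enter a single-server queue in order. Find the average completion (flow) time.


Completion times:
  J1: completes at 9
  J2: completes at 15
  J3: completes at 25
  J4: completes at 31
  J5: completes at 47
  J6: completes at 65
  J7: completes at 75
Sum = 267
Average = 267/7
= 38.14


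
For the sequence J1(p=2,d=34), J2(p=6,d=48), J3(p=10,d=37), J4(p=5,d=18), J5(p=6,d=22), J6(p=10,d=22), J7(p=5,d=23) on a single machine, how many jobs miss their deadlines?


Completion vs due date:
  J1: C=2, d=34 → on time
  J2: C=8, d=48 → on time
  J3: C=18, d=37 → on time
  J4: C=23, d=18 → TARDY
  J5: C=29, d=22 → TARDY
  J6: C=39, d=22 → TARDY
  J7: C=44, d=23 → TARDY
Tardy jobs: J4, J5, J6, J7
Count = 4


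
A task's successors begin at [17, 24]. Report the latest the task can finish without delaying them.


LF = min of all successor start times
Successors start at: [17, 24]
LF = min(17, 24)
= 17


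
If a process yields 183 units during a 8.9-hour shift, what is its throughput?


Throughput = units / time
= 183 / 8.9
= 20.6 units/hour


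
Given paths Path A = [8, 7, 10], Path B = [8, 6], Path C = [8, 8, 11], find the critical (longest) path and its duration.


Path A: 8 + 7 + 10 = 25
Path B: 8 + 6 = 14
Path C: 8 + 8 + 11 = 27
Critical path = longest = max(25, 14, 27)
= 27 (Path C)


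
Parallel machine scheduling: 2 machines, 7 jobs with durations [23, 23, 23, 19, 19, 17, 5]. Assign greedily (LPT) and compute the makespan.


Jobs (LPT sorted): [23, 23, 23, 19, 19, 17, 5]
Machines: 2
  J=23 → Machine 1 (load: 0+23=23)
  J=23 → Machine 2 (load: 0+23=23)
  J=23 → Machine 1 (load: 23+23=46)
  J=19 → Machine 2 (load: 23+19=42)
  J=19 → Machine 2 (load: 42+19=61)
  J=17 → Machine 1 (load: 46+17=63)
  J=5 → Machine 2 (load: 61+5=66)
Machine loads: [63, 66]
Makespan = max = 66 time units


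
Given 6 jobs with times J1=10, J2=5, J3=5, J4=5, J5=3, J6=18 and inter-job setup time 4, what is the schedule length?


Makespan = Σ processing + (n-1) × setup
= (10 + 5 + 5 + 5 + 3 + 18) + (6-1)×4
= 46 + 20
= 66 time units


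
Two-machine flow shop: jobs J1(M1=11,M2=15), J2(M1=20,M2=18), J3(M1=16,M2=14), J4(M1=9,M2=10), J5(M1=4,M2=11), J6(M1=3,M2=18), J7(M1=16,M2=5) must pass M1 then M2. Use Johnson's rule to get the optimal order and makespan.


Johnson's rule:
Group 1 (M1≤M2, sort by M1): ['J6', 'J5', 'J4', 'J1']
Group 2 (M1>M2, sort desc M2): ['J2', 'J3', 'J7']
Sequence: J6 → J5 → J4 → J1 → J2 → J3 → J7
Makespan calculation:
  J6: M1 done=3, M2 done=21
  J5: M1 done=7, M2 done=32
  J4: M1 done=16, M2 done=42
  J1: M1 done=27, M2 done=57
  J2: M1 done=47, M2 done=75
  J3: M1 done=63, M2 done=89
  J7: M1 done=79, M2 done=94
= Sequence: J6 → J5 → J4 → J1 → J2 → J3 → J7, Makespan: 94


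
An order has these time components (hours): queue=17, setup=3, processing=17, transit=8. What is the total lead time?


Lead time = queue + setup + processing + transit
= 17 + 3 + 17 + 8
= 45 hours


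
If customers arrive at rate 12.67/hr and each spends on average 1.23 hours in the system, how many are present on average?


Little's law: L = λ × W
= 12.67 × 1.23
= 15.58


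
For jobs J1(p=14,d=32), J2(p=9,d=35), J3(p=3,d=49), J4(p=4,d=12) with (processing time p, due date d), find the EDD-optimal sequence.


EDD: sort by earliest due date
  J4: d=12, p=4
  J1: d=32, p=14
  J2: d=35, p=9
  J3: d=49, p=3
Order: J4 → J1 → J2 → J3


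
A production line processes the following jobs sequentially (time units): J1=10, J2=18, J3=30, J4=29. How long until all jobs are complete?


Sequential makespan: sum all processing times
= 10 + 18 + 30 + 29
= 87 time units


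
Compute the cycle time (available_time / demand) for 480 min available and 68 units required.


Cycle time = available time / demand
= 480 / 68
= 7.06 min/unit


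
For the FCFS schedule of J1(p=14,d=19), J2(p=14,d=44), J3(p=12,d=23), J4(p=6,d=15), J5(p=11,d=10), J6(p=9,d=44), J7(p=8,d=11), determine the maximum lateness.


Lateness per job (L = C - d):
  J1: C=14, d=19, L=-5
  J2: C=28, d=44, L=-16
  J3: C=40, d=23, L=17
  J4: C=46, d=15, L=31
  J5: C=57, d=10, L=47
  J6: C=66, d=44, L=22
  J7: C=74, d=11, L=63
Lmax = max(-5, -16, 17, 31, 47, 22, 63)
= 63


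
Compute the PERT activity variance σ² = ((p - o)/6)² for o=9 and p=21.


σ² = ((p - o) / 6)² = (p - o)² / 36
= (21 - 9)² / 36
= 12² / 36
= 144 / 36
= 4.0000


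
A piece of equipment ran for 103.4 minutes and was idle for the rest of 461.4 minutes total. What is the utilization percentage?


Utilization = busy / total × 100
= 103.4 / 461.4 × 100
= 22.4%


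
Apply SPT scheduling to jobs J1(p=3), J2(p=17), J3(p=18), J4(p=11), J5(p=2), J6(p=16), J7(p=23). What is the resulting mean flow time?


SPT order: J5 → J1 → J4 → J6 → J2 → J3 → J7
Completion times:
  J5: C=2
  J1: C=5
  J4: C=16
  J6: C=32
  J2: C=49
  J3: C=67
  J7: C=90
Sum = 261, n = 7
Mean flow = 261/7
= 37.29


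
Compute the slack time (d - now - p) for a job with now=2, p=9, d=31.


Slack = due - current_time - processing
= 31 - 2 - 9
= 20


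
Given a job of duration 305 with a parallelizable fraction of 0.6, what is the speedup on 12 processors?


Amdahl's law: T_p = T × ((1-p) + p/N)
= 305 × ((1-0.6) + 0.6/12)
= 305 × (0.40 + 0.0500)
= 305 × 0.4500
= 137.25
Speedup = 305/137.25
= 2.22×


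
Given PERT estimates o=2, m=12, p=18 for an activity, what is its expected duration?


te = (o + 4m + p) / 6
= (2 + 4×12 + 18) / 6
= (2 + 48 + 18) / 6
= 68 / 6
= 11.33


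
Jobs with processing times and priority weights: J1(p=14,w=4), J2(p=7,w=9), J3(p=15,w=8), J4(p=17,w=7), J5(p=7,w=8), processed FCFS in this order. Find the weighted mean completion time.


Completion times:
  J1: C=14, w×C=4×14=56
  J2: C=21, w×C=9×21=189
  J3: C=36, w×C=8×36=288
  J4: C=53, w×C=7×53=371
  J5: C=60, w×C=8×60=480
Sum w×C = 1384
Sum w = 36
Weighted avg = 1384/36
= 38.44


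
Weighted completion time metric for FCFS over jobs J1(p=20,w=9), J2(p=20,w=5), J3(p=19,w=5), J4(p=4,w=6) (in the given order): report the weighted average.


Completion times:
  J1: C=20, w×C=9×20=180
  J2: C=40, w×C=5×40=200
  J3: C=59, w×C=5×59=295
  J4: C=63, w×C=6×63=378
Sum w×C = 1053
Sum w = 25
Weighted avg = 1053/25
= 42.12


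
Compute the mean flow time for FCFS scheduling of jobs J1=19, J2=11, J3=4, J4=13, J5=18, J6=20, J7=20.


Completion times:
  J1: completes at 19
  J2: completes at 30
  J3: completes at 34
  J4: completes at 47
  J5: completes at 65
  J6: completes at 85
  J7: completes at 105
Sum = 385
Average = 385/7
= 55.00


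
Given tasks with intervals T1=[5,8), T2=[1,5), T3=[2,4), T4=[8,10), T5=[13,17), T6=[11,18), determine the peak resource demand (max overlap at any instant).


Check each time point for overlaps:
  t=2: 2 tasks active (T2, T3)
Max concurrent = 2


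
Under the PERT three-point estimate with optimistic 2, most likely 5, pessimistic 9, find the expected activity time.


te = (o + 4m + p) / 6
= (2 + 4×5 + 9) / 6
= (2 + 20 + 9) / 6
= 31 / 6
= 5.17


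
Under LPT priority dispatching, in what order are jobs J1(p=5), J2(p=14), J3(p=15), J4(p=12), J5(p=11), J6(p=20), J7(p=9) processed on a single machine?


LPT: sort by longest processing time first
  J6: p=20
  J3: p=15
  J2: p=14
  J4: p=12
  J5: p=11
  J7: p=9
  J1: p=5
Order: J6 → J3 → J2 → J4 → J5 → J7 → J1


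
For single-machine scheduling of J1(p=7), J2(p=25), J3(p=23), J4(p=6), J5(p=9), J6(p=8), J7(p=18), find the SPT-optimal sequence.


SPT: sort by shortest processing time
  J4: p=6
  J1: p=7
  J6: p=8
  J5: p=9
  J7: p=18
  J3: p=23
  J2: p=25
Order: J4 → J1 → J6 → J5 → J7 → J3 → J2


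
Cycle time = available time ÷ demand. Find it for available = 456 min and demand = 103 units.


Cycle time = available time / demand
= 456 / 103
= 4.43 min/unit


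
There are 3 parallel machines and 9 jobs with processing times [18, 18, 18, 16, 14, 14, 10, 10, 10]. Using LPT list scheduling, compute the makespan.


Jobs (LPT sorted): [18, 18, 18, 16, 14, 14, 10, 10, 10]
Machines: 3
  J=18 → Machine 1 (load: 0+18=18)
  J=18 → Machine 2 (load: 0+18=18)
  J=18 → Machine 3 (load: 0+18=18)
  J=16 → Machine 1 (load: 18+16=34)
  J=14 → Machine 2 (load: 18+14=32)
  J=14 → Machine 3 (load: 18+14=32)
  J=10 → Machine 2 (load: 32+10=42)
  J=10 → Machine 3 (load: 32+10=42)
  J=10 → Machine 1 (load: 34+10=44)
Machine loads: [44, 42, 42]
Makespan = max = 44 time units


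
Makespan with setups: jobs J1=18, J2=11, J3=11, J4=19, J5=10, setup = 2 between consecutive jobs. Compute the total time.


Makespan = Σ processing + (n-1) × setup
= (18 + 11 + 11 + 19 + 10) + (5-1)×2
= 69 + 8
= 77 time units


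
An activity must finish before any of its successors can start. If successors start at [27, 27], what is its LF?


LF = min of all successor start times
Successors start at: [27, 27]
LF = min(27, 27)
= 27


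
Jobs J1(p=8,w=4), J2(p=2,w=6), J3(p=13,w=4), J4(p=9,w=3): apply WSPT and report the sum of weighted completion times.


WSPT order (by p/w): J2 → J1 → J4 → J3
  J2: C=2, w·C=6×2=12
  J1: C=10, w·C=4×10=40
  J4: C=19, w·C=3×19=57
  J3: C=32, w·C=4×32=128
Σ w·C = 237
= 237


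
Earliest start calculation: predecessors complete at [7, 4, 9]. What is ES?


ES = max of all predecessor completion times
Predecessors: [7, 4, 9]
ES = max(7, 4, 9)
= 9


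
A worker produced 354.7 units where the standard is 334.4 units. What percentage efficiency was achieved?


Efficiency = (actual / standard) × 100
= (354.7 / 334.4) × 100
= 106.1%


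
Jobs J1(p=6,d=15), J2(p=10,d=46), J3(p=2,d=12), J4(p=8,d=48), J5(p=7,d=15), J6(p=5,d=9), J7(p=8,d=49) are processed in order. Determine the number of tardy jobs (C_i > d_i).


Completion vs due date:
  J1: C=6, d=15 → on time
  J2: C=16, d=46 → on time
  J3: C=18, d=12 → TARDY
  J4: C=26, d=48 → on time
  J5: C=33, d=15 → TARDY
  J6: C=38, d=9 → TARDY
  J7: C=46, d=49 → on time
Tardy jobs: J3, J5, J6
Count = 3


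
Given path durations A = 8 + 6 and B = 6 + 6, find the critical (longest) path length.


Path A: 8 + 6 = 14
Path B: 6 + 6 = 12
Critical path = longest = max(14, 12)
= 14 (Path A)


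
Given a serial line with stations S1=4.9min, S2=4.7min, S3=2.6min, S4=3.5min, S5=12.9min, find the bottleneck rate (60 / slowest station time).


Bottleneck = longest station time
Station times: [4.9, 4.7, 2.6, 3.5, 12.9]
Max = 12.9 min
Rate = 60 / 12.9
= 4.65 units/hour (bottleneck: 12.9min)


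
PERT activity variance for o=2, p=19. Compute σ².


σ² = ((p - o) / 6)² = (p - o)² / 36
= (19 - 2)² / 36
= 17² / 36
= 289 / 36
= 8.0278
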